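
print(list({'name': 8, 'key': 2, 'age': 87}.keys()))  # ['name', 'key', 'age']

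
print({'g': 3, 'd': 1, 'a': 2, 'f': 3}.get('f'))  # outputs 3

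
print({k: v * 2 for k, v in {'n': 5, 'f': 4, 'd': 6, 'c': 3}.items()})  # {'n': 10, 'f': 8, 'd': 12, 'c': 6}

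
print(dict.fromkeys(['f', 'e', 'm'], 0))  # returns {'f': 0, 'e': 0, 'm': 0}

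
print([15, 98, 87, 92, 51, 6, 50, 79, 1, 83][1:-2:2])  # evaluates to [98, 92, 6, 79]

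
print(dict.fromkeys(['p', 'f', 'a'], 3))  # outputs {'p': 3, 'f': 3, 'a': 3}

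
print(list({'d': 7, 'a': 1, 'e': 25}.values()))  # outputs [7, 1, 25]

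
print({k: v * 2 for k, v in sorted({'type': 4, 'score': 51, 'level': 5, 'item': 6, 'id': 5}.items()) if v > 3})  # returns {'id': 10, 'item': 12, 'level': 10, 'score': 102, 'type': 8}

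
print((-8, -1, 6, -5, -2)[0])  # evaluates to -8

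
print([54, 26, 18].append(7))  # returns None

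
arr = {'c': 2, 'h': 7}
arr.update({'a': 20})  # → {'c': 2, 'h': 7, 'a': 20}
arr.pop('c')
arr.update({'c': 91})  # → {'h': 7, 'a': 20, 'c': 91}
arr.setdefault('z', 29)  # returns 29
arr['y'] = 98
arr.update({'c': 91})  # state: {'h': 7, 'a': 20, 'c': 91, 'z': 29, 'y': 98}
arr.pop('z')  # 29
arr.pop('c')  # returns 91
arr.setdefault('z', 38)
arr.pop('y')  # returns 98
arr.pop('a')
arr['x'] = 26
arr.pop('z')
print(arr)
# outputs {'h': 7, 'x': 26}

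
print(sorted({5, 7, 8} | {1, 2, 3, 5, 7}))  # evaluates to [1, 2, 3, 5, 7, 8]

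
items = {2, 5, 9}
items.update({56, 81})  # {2, 5, 9, 56, 81}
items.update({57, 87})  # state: {2, 5, 9, 56, 57, 81, 87}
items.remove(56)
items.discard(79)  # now {2, 5, 9, 57, 81, 87}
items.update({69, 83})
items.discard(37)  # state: {2, 5, 9, 57, 69, 81, 83, 87}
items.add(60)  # {2, 5, 9, 57, 60, 69, 81, 83, 87}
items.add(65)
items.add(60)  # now {2, 5, 9, 57, 60, 65, 69, 81, 83, 87}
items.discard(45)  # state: {2, 5, 9, 57, 60, 65, 69, 81, 83, 87}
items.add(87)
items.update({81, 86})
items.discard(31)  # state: {2, 5, 9, 57, 60, 65, 69, 81, 83, 86, 87}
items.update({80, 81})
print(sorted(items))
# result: [2, 5, 9, 57, 60, 65, 69, 80, 81, 83, 86, 87]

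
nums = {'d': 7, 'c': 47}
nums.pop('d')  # 7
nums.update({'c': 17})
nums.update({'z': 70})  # {'c': 17, 'z': 70}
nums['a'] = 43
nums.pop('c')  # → 17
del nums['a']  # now {'z': 70}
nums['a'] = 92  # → {'z': 70, 'a': 92}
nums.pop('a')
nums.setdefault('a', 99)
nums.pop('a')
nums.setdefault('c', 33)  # 33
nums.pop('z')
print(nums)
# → {'c': 33}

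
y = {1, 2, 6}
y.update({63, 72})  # {1, 2, 6, 63, 72}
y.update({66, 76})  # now {1, 2, 6, 63, 66, 72, 76}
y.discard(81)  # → {1, 2, 6, 63, 66, 72, 76}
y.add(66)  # {1, 2, 6, 63, 66, 72, 76}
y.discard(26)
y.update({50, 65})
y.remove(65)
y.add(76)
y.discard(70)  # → {1, 2, 6, 50, 63, 66, 72, 76}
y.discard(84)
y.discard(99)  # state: {1, 2, 6, 50, 63, 66, 72, 76}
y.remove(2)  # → {1, 6, 50, 63, 66, 72, 76}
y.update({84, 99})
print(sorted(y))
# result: [1, 6, 50, 63, 66, 72, 76, 84, 99]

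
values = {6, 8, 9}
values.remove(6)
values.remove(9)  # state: {8}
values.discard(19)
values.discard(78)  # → {8}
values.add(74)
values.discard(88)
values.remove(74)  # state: {8}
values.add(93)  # {8, 93}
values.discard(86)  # {8, 93}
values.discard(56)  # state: {8, 93}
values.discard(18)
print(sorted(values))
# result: [8, 93]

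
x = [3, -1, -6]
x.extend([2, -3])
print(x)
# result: [3, -1, -6, 2, -3]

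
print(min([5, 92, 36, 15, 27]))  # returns 5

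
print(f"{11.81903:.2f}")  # 11.82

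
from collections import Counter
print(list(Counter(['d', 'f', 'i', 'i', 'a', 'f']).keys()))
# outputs ['d', 'f', 'i', 'a']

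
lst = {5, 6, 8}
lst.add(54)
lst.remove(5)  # {6, 8, 54}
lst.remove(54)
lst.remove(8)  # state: {6}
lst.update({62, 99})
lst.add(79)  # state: {6, 62, 79, 99}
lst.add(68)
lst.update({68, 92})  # {6, 62, 68, 79, 92, 99}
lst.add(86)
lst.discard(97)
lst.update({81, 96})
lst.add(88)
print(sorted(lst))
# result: [6, 62, 68, 79, 81, 86, 88, 92, 96, 99]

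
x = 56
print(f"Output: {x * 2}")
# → Output: 112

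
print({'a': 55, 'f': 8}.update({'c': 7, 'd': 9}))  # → None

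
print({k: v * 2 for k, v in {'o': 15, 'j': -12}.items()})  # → {'o': 30, 'j': -24}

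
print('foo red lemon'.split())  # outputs ['foo', 'red', 'lemon']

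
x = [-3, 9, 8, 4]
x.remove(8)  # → [-3, 9, 4]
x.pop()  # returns 4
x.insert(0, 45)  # [45, -3, 9]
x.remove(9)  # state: [45, -3]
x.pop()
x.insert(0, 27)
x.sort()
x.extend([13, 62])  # [27, 45, 13, 62]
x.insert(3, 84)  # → [27, 45, 13, 84, 62]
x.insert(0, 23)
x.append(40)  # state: [23, 27, 45, 13, 84, 62, 40]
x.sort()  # [13, 23, 27, 40, 45, 62, 84]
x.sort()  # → [13, 23, 27, 40, 45, 62, 84]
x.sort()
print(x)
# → [13, 23, 27, 40, 45, 62, 84]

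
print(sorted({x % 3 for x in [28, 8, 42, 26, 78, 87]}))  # [0, 1, 2]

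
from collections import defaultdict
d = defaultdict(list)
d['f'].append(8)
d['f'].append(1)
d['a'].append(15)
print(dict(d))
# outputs {'f': [8, 1], 'a': [15]}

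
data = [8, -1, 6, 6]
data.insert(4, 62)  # [8, -1, 6, 6, 62]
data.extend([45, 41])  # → [8, -1, 6, 6, 62, 45, 41]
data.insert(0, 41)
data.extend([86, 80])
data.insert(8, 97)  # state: [41, 8, -1, 6, 6, 62, 45, 41, 97, 86, 80]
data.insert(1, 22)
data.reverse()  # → [80, 86, 97, 41, 45, 62, 6, 6, -1, 8, 22, 41]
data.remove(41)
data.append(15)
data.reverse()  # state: [15, 41, 22, 8, -1, 6, 6, 62, 45, 97, 86, 80]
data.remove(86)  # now [15, 41, 22, 8, -1, 6, 6, 62, 45, 97, 80]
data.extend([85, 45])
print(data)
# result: [15, 41, 22, 8, -1, 6, 6, 62, 45, 97, 80, 85, 45]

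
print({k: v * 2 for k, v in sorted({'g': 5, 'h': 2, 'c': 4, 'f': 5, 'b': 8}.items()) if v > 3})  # {'b': 16, 'c': 8, 'f': 10, 'g': 10}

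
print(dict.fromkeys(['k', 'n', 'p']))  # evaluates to {'k': None, 'n': None, 'p': None}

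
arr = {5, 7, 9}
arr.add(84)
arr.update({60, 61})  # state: {5, 7, 9, 60, 61, 84}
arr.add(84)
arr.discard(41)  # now {5, 7, 9, 60, 61, 84}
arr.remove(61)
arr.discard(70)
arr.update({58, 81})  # {5, 7, 9, 58, 60, 81, 84}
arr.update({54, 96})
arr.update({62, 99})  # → {5, 7, 9, 54, 58, 60, 62, 81, 84, 96, 99}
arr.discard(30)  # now {5, 7, 9, 54, 58, 60, 62, 81, 84, 96, 99}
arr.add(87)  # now {5, 7, 9, 54, 58, 60, 62, 81, 84, 87, 96, 99}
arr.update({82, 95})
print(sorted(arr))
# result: [5, 7, 9, 54, 58, 60, 62, 81, 82, 84, 87, 95, 96, 99]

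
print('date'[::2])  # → dt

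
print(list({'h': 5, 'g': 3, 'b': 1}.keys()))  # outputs ['h', 'g', 'b']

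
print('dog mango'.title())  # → Dog Mango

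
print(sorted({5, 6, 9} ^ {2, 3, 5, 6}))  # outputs [2, 3, 9]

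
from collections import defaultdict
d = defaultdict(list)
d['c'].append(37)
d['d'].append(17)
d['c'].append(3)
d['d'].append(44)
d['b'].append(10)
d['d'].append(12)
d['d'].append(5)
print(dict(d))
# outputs {'c': [37, 3], 'd': [17, 44, 12, 5], 'b': [10]}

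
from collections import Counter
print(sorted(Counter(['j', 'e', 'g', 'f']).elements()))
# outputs ['e', 'f', 'g', 'j']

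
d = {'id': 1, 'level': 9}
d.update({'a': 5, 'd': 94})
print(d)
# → {'id': 1, 'level': 9, 'a': 5, 'd': 94}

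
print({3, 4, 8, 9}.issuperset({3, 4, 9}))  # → True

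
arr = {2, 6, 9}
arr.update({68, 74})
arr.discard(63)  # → {2, 6, 9, 68, 74}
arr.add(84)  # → {2, 6, 9, 68, 74, 84}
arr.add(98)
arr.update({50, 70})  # {2, 6, 9, 50, 68, 70, 74, 84, 98}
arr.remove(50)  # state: {2, 6, 9, 68, 70, 74, 84, 98}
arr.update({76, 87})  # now {2, 6, 9, 68, 70, 74, 76, 84, 87, 98}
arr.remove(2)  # {6, 9, 68, 70, 74, 76, 84, 87, 98}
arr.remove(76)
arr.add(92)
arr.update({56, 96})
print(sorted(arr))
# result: [6, 9, 56, 68, 70, 74, 84, 87, 92, 96, 98]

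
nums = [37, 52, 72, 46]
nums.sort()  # [37, 46, 52, 72]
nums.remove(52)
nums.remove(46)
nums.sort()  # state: [37, 72]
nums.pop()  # 72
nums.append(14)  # [37, 14]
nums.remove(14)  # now [37]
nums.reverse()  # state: [37]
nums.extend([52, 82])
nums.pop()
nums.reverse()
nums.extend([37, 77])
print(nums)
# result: [52, 37, 37, 77]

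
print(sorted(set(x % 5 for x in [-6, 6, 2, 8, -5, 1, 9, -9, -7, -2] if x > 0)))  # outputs [1, 2, 3, 4]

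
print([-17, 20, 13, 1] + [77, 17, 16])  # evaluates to [-17, 20, 13, 1, 77, 17, 16]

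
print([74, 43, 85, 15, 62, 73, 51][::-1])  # [51, 73, 62, 15, 85, 43, 74]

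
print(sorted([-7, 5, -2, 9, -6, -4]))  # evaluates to [-7, -6, -4, -2, 5, 9]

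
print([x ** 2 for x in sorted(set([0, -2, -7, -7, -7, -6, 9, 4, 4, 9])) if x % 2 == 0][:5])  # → [36, 4, 0, 16]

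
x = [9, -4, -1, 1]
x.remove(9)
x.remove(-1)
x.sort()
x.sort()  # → [-4, 1]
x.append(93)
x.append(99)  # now [-4, 1, 93, 99]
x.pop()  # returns 99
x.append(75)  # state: [-4, 1, 93, 75]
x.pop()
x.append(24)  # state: [-4, 1, 93, 24]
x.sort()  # [-4, 1, 24, 93]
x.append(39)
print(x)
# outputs [-4, 1, 24, 93, 39]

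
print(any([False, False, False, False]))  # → False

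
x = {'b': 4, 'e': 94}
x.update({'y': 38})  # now {'b': 4, 'e': 94, 'y': 38}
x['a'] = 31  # {'b': 4, 'e': 94, 'y': 38, 'a': 31}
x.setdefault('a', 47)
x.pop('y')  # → 38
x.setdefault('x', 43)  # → 43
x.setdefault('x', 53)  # 43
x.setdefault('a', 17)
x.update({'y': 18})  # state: {'b': 4, 'e': 94, 'a': 31, 'x': 43, 'y': 18}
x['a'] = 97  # {'b': 4, 'e': 94, 'a': 97, 'x': 43, 'y': 18}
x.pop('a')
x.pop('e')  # 94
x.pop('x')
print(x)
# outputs {'b': 4, 'y': 18}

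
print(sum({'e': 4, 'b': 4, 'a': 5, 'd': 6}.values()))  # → 19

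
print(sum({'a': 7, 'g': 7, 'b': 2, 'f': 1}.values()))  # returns 17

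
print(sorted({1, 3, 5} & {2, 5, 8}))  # [5]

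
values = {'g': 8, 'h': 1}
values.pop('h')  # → 1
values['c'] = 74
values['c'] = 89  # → {'g': 8, 'c': 89}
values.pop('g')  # 8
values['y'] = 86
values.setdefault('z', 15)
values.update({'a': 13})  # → {'c': 89, 'y': 86, 'z': 15, 'a': 13}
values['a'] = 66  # {'c': 89, 'y': 86, 'z': 15, 'a': 66}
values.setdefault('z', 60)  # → 15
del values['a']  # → {'c': 89, 'y': 86, 'z': 15}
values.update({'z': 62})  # {'c': 89, 'y': 86, 'z': 62}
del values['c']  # {'y': 86, 'z': 62}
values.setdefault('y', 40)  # 86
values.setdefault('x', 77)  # 77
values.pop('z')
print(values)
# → {'y': 86, 'x': 77}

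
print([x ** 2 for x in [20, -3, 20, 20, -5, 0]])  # [400, 9, 400, 400, 25, 0]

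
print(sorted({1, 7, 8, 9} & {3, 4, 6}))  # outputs []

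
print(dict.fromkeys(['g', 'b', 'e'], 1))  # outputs {'g': 1, 'b': 1, 'e': 1}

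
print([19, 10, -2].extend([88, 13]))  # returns None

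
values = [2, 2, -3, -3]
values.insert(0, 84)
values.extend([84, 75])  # [84, 2, 2, -3, -3, 84, 75]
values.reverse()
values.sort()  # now [-3, -3, 2, 2, 75, 84, 84]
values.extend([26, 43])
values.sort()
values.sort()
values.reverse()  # [84, 84, 75, 43, 26, 2, 2, -3, -3]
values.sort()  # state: [-3, -3, 2, 2, 26, 43, 75, 84, 84]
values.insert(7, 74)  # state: [-3, -3, 2, 2, 26, 43, 75, 74, 84, 84]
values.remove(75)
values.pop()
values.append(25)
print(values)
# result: [-3, -3, 2, 2, 26, 43, 74, 84, 25]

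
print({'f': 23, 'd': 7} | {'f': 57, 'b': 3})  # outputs {'f': 57, 'd': 7, 'b': 3}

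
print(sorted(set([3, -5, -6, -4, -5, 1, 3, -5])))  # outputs [-6, -5, -4, 1, 3]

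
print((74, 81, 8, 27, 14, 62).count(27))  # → 1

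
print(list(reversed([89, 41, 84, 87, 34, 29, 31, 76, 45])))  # [45, 76, 31, 29, 34, 87, 84, 41, 89]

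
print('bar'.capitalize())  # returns Bar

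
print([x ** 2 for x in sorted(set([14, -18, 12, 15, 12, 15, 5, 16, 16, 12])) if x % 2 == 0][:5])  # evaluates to [324, 144, 196, 256]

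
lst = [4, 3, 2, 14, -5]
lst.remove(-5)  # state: [4, 3, 2, 14]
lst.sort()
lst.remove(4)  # [2, 3, 14]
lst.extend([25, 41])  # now [2, 3, 14, 25, 41]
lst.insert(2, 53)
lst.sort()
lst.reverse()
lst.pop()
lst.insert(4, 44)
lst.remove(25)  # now [53, 41, 14, 44, 3]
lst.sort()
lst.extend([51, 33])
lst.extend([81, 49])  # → [3, 14, 41, 44, 53, 51, 33, 81, 49]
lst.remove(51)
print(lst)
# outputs [3, 14, 41, 44, 53, 33, 81, 49]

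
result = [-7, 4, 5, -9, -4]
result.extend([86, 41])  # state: [-7, 4, 5, -9, -4, 86, 41]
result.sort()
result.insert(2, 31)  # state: [-9, -7, 31, -4, 4, 5, 41, 86]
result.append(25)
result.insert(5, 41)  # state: [-9, -7, 31, -4, 4, 41, 5, 41, 86, 25]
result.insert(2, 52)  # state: [-9, -7, 52, 31, -4, 4, 41, 5, 41, 86, 25]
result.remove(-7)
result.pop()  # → 25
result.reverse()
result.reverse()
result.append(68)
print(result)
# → [-9, 52, 31, -4, 4, 41, 5, 41, 86, 68]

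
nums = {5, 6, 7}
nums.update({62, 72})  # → {5, 6, 7, 62, 72}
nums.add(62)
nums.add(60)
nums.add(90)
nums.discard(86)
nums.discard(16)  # {5, 6, 7, 60, 62, 72, 90}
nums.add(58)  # {5, 6, 7, 58, 60, 62, 72, 90}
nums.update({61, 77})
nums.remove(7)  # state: {5, 6, 58, 60, 61, 62, 72, 77, 90}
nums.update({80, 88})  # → {5, 6, 58, 60, 61, 62, 72, 77, 80, 88, 90}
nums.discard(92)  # {5, 6, 58, 60, 61, 62, 72, 77, 80, 88, 90}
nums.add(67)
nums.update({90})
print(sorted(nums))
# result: [5, 6, 58, 60, 61, 62, 67, 72, 77, 80, 88, 90]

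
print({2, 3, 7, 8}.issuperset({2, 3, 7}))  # True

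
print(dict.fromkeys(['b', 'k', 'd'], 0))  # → {'b': 0, 'k': 0, 'd': 0}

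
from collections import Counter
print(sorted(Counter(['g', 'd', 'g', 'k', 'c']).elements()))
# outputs ['c', 'd', 'g', 'g', 'k']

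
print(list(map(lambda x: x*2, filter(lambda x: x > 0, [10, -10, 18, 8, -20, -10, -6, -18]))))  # [20, 36, 16]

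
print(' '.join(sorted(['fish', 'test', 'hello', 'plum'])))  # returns fish hello plum test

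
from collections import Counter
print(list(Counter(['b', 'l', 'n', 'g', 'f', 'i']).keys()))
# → ['b', 'l', 'n', 'g', 'f', 'i']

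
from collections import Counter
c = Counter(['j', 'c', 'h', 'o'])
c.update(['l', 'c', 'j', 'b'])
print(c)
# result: Counter({'j': 2, 'c': 2, 'h': 1, 'o': 1, 'l': 1, 'b': 1})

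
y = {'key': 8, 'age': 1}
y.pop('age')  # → 1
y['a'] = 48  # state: {'key': 8, 'a': 48}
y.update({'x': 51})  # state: {'key': 8, 'a': 48, 'x': 51}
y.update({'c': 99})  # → {'key': 8, 'a': 48, 'x': 51, 'c': 99}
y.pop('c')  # 99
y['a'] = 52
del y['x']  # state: {'key': 8, 'a': 52}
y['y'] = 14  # {'key': 8, 'a': 52, 'y': 14}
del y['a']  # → {'key': 8, 'y': 14}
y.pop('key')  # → 8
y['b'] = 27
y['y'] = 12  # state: {'y': 12, 'b': 27}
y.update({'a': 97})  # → {'y': 12, 'b': 27, 'a': 97}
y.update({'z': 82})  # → {'y': 12, 'b': 27, 'a': 97, 'z': 82}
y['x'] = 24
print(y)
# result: {'y': 12, 'b': 27, 'a': 97, 'z': 82, 'x': 24}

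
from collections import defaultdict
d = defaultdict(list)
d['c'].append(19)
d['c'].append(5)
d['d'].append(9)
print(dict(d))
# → {'c': [19, 5], 'd': [9]}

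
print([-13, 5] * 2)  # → [-13, 5, -13, 5]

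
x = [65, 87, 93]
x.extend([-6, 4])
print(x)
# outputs [65, 87, 93, -6, 4]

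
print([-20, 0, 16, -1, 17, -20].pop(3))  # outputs -1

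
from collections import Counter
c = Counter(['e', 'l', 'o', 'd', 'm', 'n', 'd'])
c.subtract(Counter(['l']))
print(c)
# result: Counter({'d': 2, 'e': 1, 'o': 1, 'm': 1, 'n': 1, 'l': 0})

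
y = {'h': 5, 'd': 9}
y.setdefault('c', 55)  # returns 55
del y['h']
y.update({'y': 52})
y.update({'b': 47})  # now {'d': 9, 'c': 55, 'y': 52, 'b': 47}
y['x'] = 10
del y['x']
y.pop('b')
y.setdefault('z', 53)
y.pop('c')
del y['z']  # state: {'d': 9, 'y': 52}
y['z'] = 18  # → {'d': 9, 'y': 52, 'z': 18}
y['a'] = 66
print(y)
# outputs {'d': 9, 'y': 52, 'z': 18, 'a': 66}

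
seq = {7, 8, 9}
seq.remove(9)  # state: {7, 8}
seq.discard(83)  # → {7, 8}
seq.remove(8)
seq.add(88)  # {7, 88}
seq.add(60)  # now {7, 60, 88}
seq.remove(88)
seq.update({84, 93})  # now {7, 60, 84, 93}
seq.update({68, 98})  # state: {7, 60, 68, 84, 93, 98}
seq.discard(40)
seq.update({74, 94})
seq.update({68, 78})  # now {7, 60, 68, 74, 78, 84, 93, 94, 98}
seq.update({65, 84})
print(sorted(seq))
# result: [7, 60, 65, 68, 74, 78, 84, 93, 94, 98]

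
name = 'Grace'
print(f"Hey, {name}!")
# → Hey, Grace!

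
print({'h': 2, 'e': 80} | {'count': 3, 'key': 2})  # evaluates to {'h': 2, 'e': 80, 'count': 3, 'key': 2}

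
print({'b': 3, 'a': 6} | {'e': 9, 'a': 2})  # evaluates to {'b': 3, 'a': 2, 'e': 9}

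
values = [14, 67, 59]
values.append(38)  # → [14, 67, 59, 38]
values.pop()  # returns 38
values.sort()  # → [14, 59, 67]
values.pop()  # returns 67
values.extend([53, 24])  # [14, 59, 53, 24]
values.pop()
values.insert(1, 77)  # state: [14, 77, 59, 53]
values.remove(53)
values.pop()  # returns 59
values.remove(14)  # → [77]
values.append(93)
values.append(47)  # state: [77, 93, 47]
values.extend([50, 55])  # [77, 93, 47, 50, 55]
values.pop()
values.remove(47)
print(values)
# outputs [77, 93, 50]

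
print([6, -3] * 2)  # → [6, -3, 6, -3]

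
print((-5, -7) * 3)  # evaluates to (-5, -7, -5, -7, -5, -7)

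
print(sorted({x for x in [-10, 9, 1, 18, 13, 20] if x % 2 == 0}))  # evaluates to [-10, 18, 20]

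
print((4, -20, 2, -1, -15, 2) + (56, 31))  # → (4, -20, 2, -1, -15, 2, 56, 31)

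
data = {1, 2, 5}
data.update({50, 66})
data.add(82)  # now {1, 2, 5, 50, 66, 82}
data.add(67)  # {1, 2, 5, 50, 66, 67, 82}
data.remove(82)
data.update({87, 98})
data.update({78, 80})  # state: {1, 2, 5, 50, 66, 67, 78, 80, 87, 98}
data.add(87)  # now {1, 2, 5, 50, 66, 67, 78, 80, 87, 98}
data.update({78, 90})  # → {1, 2, 5, 50, 66, 67, 78, 80, 87, 90, 98}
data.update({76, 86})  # {1, 2, 5, 50, 66, 67, 76, 78, 80, 86, 87, 90, 98}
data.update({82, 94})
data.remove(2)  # {1, 5, 50, 66, 67, 76, 78, 80, 82, 86, 87, 90, 94, 98}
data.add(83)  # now {1, 5, 50, 66, 67, 76, 78, 80, 82, 83, 86, 87, 90, 94, 98}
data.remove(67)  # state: {1, 5, 50, 66, 76, 78, 80, 82, 83, 86, 87, 90, 94, 98}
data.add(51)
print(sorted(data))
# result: [1, 5, 50, 51, 66, 76, 78, 80, 82, 83, 86, 87, 90, 94, 98]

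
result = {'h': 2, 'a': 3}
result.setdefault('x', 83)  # 83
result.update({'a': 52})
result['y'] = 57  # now {'h': 2, 'a': 52, 'x': 83, 'y': 57}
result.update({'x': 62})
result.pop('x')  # 62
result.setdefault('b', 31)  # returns 31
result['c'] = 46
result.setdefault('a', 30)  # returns 52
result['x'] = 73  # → {'h': 2, 'a': 52, 'y': 57, 'b': 31, 'c': 46, 'x': 73}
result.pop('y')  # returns 57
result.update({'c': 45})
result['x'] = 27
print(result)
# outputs {'h': 2, 'a': 52, 'b': 31, 'c': 45, 'x': 27}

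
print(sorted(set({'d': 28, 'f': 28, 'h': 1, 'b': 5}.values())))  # [1, 5, 28]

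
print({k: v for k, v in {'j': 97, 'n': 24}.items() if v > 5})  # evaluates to {'j': 97, 'n': 24}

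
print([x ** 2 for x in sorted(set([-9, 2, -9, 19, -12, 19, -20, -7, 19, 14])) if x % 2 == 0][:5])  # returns [400, 144, 4, 196]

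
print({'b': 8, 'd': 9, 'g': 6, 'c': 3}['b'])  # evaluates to 8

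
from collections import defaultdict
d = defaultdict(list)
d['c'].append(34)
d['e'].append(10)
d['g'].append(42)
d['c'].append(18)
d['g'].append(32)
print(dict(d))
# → {'c': [34, 18], 'e': [10], 'g': [42, 32]}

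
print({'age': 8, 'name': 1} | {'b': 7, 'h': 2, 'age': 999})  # {'age': 999, 'name': 1, 'b': 7, 'h': 2}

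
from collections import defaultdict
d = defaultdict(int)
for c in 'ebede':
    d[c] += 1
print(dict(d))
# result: {'e': 3, 'b': 1, 'd': 1}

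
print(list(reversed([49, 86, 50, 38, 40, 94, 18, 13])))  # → [13, 18, 94, 40, 38, 50, 86, 49]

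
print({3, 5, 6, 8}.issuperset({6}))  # True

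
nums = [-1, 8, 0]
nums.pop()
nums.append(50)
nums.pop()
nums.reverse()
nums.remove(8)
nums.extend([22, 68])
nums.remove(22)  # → [-1, 68]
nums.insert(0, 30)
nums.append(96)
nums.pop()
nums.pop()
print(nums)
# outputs [30, -1]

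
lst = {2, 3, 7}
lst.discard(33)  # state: {2, 3, 7}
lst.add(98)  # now {2, 3, 7, 98}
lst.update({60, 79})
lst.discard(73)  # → {2, 3, 7, 60, 79, 98}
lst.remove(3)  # {2, 7, 60, 79, 98}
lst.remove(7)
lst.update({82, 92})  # {2, 60, 79, 82, 92, 98}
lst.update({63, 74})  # {2, 60, 63, 74, 79, 82, 92, 98}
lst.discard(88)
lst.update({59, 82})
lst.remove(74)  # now {2, 59, 60, 63, 79, 82, 92, 98}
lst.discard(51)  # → {2, 59, 60, 63, 79, 82, 92, 98}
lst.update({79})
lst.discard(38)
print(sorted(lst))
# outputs [2, 59, 60, 63, 79, 82, 92, 98]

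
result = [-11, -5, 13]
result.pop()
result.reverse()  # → [-5, -11]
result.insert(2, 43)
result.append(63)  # [-5, -11, 43, 63]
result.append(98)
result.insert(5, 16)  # [-5, -11, 43, 63, 98, 16]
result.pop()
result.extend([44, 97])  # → [-5, -11, 43, 63, 98, 44, 97]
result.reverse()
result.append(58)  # [97, 44, 98, 63, 43, -11, -5, 58]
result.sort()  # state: [-11, -5, 43, 44, 58, 63, 97, 98]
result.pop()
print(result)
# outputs [-11, -5, 43, 44, 58, 63, 97]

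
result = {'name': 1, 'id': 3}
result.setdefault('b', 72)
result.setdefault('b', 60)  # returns 72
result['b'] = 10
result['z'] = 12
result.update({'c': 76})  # {'name': 1, 'id': 3, 'b': 10, 'z': 12, 'c': 76}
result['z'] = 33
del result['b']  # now {'name': 1, 'id': 3, 'z': 33, 'c': 76}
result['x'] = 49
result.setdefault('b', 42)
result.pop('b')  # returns 42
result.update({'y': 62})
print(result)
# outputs {'name': 1, 'id': 3, 'z': 33, 'c': 76, 'x': 49, 'y': 62}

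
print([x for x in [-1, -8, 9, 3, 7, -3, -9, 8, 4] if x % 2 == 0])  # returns [-8, 8, 4]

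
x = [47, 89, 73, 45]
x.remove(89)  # [47, 73, 45]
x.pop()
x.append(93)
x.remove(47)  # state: [73, 93]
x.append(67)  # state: [73, 93, 67]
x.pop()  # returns 67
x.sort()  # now [73, 93]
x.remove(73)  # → [93]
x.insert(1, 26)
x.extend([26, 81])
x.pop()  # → 81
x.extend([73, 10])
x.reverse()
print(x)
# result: [10, 73, 26, 26, 93]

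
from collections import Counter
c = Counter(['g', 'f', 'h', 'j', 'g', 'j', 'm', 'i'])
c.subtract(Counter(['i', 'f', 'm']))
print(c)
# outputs Counter({'g': 2, 'j': 2, 'h': 1, 'f': 0, 'm': 0, 'i': 0})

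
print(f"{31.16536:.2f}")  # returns 31.17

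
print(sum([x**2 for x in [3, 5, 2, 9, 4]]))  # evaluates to 135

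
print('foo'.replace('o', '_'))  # f__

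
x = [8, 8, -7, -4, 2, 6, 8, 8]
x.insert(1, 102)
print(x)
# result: [8, 102, 8, -7, -4, 2, 6, 8, 8]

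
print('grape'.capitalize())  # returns Grape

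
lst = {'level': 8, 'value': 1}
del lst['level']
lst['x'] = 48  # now {'value': 1, 'x': 48}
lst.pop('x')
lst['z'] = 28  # {'value': 1, 'z': 28}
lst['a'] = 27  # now {'value': 1, 'z': 28, 'a': 27}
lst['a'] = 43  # {'value': 1, 'z': 28, 'a': 43}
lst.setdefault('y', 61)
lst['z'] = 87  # {'value': 1, 'z': 87, 'a': 43, 'y': 61}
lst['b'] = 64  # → {'value': 1, 'z': 87, 'a': 43, 'y': 61, 'b': 64}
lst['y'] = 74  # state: {'value': 1, 'z': 87, 'a': 43, 'y': 74, 'b': 64}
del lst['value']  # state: {'z': 87, 'a': 43, 'y': 74, 'b': 64}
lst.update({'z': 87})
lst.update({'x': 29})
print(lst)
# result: {'z': 87, 'a': 43, 'y': 74, 'b': 64, 'x': 29}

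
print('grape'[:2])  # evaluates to gr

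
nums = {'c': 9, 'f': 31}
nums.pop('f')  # 31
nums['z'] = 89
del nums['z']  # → {'c': 9}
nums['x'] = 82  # {'c': 9, 'x': 82}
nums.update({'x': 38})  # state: {'c': 9, 'x': 38}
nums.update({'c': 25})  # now {'c': 25, 'x': 38}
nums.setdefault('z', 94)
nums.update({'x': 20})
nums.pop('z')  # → 94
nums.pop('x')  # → 20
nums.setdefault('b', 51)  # 51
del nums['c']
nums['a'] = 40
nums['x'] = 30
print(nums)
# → {'b': 51, 'a': 40, 'x': 30}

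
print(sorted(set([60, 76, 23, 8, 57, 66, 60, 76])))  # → [8, 23, 57, 60, 66, 76]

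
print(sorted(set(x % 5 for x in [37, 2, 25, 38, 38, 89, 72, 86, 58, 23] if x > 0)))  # [0, 1, 2, 3, 4]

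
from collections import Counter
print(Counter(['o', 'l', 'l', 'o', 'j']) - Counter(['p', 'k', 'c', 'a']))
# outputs Counter({'o': 2, 'l': 2, 'j': 1})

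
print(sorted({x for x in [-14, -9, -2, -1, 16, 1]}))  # [-14, -9, -2, -1, 1, 16]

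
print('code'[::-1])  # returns edoc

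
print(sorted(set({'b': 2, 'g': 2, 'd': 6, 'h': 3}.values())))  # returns [2, 3, 6]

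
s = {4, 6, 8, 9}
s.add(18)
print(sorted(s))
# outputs [4, 6, 8, 9, 18]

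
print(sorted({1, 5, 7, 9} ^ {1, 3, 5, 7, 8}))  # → [3, 8, 9]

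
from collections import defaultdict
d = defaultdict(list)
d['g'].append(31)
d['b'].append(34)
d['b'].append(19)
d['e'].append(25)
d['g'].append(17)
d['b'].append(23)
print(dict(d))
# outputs {'g': [31, 17], 'b': [34, 19, 23], 'e': [25]}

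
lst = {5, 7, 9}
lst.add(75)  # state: {5, 7, 9, 75}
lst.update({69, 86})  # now {5, 7, 9, 69, 75, 86}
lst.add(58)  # {5, 7, 9, 58, 69, 75, 86}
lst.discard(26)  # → {5, 7, 9, 58, 69, 75, 86}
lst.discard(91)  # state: {5, 7, 9, 58, 69, 75, 86}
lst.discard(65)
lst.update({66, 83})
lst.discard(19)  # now {5, 7, 9, 58, 66, 69, 75, 83, 86}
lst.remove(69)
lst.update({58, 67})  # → {5, 7, 9, 58, 66, 67, 75, 83, 86}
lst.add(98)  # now {5, 7, 9, 58, 66, 67, 75, 83, 86, 98}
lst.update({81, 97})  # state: {5, 7, 9, 58, 66, 67, 75, 81, 83, 86, 97, 98}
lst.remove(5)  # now {7, 9, 58, 66, 67, 75, 81, 83, 86, 97, 98}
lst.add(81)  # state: {7, 9, 58, 66, 67, 75, 81, 83, 86, 97, 98}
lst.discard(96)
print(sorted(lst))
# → [7, 9, 58, 66, 67, 75, 81, 83, 86, 97, 98]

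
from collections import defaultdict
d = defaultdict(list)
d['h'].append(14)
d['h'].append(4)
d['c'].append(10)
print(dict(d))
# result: {'h': [14, 4], 'c': [10]}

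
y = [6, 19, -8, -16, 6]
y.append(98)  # [6, 19, -8, -16, 6, 98]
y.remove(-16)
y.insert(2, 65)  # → [6, 19, 65, -8, 6, 98]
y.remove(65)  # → [6, 19, -8, 6, 98]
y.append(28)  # [6, 19, -8, 6, 98, 28]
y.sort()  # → [-8, 6, 6, 19, 28, 98]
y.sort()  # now [-8, 6, 6, 19, 28, 98]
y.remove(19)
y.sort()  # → [-8, 6, 6, 28, 98]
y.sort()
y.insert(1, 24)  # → [-8, 24, 6, 6, 28, 98]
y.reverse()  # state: [98, 28, 6, 6, 24, -8]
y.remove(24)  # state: [98, 28, 6, 6, -8]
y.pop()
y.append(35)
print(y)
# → [98, 28, 6, 6, 35]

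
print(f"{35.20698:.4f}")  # 35.2070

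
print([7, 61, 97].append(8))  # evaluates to None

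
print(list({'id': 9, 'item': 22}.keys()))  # ['id', 'item']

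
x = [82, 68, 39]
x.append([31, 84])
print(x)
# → [82, 68, 39, [31, 84]]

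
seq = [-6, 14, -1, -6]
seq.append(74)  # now [-6, 14, -1, -6, 74]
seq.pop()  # 74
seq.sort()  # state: [-6, -6, -1, 14]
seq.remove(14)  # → [-6, -6, -1]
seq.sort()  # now [-6, -6, -1]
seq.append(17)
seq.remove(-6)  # [-6, -1, 17]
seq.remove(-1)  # [-6, 17]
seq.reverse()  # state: [17, -6]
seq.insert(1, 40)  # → [17, 40, -6]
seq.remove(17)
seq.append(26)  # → [40, -6, 26]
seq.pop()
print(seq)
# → [40, -6]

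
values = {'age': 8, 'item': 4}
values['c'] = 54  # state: {'age': 8, 'item': 4, 'c': 54}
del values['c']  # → {'age': 8, 'item': 4}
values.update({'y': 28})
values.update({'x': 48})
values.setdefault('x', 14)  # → 48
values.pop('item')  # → 4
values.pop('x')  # 48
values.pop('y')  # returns 28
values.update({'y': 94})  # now {'age': 8, 'y': 94}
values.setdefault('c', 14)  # 14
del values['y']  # {'age': 8, 'c': 14}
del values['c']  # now {'age': 8}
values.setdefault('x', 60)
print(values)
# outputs {'age': 8, 'x': 60}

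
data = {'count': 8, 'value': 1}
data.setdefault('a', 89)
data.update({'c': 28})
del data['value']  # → {'count': 8, 'a': 89, 'c': 28}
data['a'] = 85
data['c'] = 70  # {'count': 8, 'a': 85, 'c': 70}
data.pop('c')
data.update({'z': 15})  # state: {'count': 8, 'a': 85, 'z': 15}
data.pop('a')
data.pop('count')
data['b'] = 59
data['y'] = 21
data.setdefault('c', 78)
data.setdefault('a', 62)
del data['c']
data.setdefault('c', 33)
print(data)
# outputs {'z': 15, 'b': 59, 'y': 21, 'a': 62, 'c': 33}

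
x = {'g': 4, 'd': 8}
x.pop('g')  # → 4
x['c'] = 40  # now {'d': 8, 'c': 40}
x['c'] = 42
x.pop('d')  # 8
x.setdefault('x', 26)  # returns 26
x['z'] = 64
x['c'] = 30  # {'c': 30, 'x': 26, 'z': 64}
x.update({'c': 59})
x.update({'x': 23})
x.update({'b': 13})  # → {'c': 59, 'x': 23, 'z': 64, 'b': 13}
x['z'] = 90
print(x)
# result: {'c': 59, 'x': 23, 'z': 90, 'b': 13}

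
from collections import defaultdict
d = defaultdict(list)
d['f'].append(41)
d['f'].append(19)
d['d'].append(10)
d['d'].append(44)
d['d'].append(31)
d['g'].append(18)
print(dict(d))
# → {'f': [41, 19], 'd': [10, 44, 31], 'g': [18]}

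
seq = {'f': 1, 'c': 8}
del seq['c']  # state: {'f': 1}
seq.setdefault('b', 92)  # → 92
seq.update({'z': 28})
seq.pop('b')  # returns 92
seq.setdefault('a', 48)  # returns 48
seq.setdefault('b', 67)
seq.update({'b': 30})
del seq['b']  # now {'f': 1, 'z': 28, 'a': 48}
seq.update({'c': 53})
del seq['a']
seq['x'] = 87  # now {'f': 1, 'z': 28, 'c': 53, 'x': 87}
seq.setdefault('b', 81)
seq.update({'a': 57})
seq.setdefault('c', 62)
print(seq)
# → {'f': 1, 'z': 28, 'c': 53, 'x': 87, 'b': 81, 'a': 57}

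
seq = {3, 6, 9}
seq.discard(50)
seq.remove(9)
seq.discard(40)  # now {3, 6}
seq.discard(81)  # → {3, 6}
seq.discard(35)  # {3, 6}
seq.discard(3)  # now {6}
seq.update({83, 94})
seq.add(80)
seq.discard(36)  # {6, 80, 83, 94}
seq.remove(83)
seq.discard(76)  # {6, 80, 94}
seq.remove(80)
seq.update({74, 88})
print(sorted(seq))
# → [6, 74, 88, 94]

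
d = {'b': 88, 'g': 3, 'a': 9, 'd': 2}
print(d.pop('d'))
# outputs 2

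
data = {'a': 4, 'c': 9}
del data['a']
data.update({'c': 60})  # {'c': 60}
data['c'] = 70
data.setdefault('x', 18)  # 18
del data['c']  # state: {'x': 18}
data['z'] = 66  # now {'x': 18, 'z': 66}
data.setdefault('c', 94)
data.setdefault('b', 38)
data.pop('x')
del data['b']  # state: {'z': 66, 'c': 94}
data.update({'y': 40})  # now {'z': 66, 'c': 94, 'y': 40}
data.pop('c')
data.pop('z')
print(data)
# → {'y': 40}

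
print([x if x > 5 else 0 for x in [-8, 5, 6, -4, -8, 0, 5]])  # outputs [0, 0, 6, 0, 0, 0, 0]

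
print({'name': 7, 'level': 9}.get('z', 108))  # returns 108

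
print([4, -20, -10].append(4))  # None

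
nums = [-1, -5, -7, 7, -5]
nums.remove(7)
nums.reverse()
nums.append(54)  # [-5, -7, -5, -1, 54]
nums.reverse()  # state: [54, -1, -5, -7, -5]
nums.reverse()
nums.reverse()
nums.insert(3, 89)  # [54, -1, -5, 89, -7, -5]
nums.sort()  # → [-7, -5, -5, -1, 54, 89]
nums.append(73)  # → [-7, -5, -5, -1, 54, 89, 73]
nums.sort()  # [-7, -5, -5, -1, 54, 73, 89]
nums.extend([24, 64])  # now [-7, -5, -5, -1, 54, 73, 89, 24, 64]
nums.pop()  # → 64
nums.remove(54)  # [-7, -5, -5, -1, 73, 89, 24]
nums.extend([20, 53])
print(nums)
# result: [-7, -5, -5, -1, 73, 89, 24, 20, 53]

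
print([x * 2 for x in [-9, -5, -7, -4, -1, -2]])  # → [-18, -10, -14, -8, -2, -4]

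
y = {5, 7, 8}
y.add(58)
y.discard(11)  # {5, 7, 8, 58}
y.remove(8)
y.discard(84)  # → {5, 7, 58}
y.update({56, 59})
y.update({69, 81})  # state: {5, 7, 56, 58, 59, 69, 81}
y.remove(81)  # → {5, 7, 56, 58, 59, 69}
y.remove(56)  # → {5, 7, 58, 59, 69}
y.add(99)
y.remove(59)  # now {5, 7, 58, 69, 99}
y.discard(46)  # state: {5, 7, 58, 69, 99}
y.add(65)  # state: {5, 7, 58, 65, 69, 99}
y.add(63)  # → {5, 7, 58, 63, 65, 69, 99}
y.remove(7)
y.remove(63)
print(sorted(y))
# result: [5, 58, 65, 69, 99]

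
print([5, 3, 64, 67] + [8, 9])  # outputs [5, 3, 64, 67, 8, 9]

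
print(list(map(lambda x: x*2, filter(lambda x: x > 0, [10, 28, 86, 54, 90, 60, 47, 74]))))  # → [20, 56, 172, 108, 180, 120, 94, 148]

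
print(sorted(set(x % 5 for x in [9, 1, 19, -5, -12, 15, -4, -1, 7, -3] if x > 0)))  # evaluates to [0, 1, 2, 4]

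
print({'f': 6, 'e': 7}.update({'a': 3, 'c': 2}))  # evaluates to None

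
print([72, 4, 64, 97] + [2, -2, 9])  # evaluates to [72, 4, 64, 97, 2, -2, 9]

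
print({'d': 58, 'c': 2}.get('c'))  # 2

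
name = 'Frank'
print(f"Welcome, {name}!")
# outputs Welcome, Frank!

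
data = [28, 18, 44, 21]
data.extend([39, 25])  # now [28, 18, 44, 21, 39, 25]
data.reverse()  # [25, 39, 21, 44, 18, 28]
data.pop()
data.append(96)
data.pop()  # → 96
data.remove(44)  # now [25, 39, 21, 18]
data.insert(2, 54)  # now [25, 39, 54, 21, 18]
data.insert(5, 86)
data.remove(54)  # [25, 39, 21, 18, 86]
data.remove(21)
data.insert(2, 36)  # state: [25, 39, 36, 18, 86]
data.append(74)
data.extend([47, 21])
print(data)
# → [25, 39, 36, 18, 86, 74, 47, 21]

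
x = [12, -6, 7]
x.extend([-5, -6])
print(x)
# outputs [12, -6, 7, -5, -6]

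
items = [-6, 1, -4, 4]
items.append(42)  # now [-6, 1, -4, 4, 42]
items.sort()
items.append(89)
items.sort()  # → [-6, -4, 1, 4, 42, 89]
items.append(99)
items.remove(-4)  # [-6, 1, 4, 42, 89, 99]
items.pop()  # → 99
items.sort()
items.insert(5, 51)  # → [-6, 1, 4, 42, 89, 51]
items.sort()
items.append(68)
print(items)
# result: [-6, 1, 4, 42, 51, 89, 68]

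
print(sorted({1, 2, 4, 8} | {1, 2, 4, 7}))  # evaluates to [1, 2, 4, 7, 8]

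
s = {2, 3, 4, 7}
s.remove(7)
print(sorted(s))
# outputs [2, 3, 4]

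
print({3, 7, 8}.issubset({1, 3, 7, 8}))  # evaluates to True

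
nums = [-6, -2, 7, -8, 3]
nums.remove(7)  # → [-6, -2, -8, 3]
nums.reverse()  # [3, -8, -2, -6]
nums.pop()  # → -6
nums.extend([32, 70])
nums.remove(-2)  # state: [3, -8, 32, 70]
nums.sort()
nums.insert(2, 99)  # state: [-8, 3, 99, 32, 70]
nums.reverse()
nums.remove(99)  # [70, 32, 3, -8]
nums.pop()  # -8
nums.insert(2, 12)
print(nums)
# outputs [70, 32, 12, 3]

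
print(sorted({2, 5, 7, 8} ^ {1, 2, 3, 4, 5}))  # [1, 3, 4, 7, 8]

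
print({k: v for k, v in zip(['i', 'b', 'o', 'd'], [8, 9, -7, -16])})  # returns {'i': 8, 'b': 9, 'o': -7, 'd': -16}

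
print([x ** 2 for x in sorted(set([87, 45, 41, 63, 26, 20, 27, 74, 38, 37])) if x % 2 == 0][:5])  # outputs [400, 676, 1444, 5476]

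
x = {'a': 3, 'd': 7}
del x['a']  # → {'d': 7}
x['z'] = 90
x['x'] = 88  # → {'d': 7, 'z': 90, 'x': 88}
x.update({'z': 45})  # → {'d': 7, 'z': 45, 'x': 88}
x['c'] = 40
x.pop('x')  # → 88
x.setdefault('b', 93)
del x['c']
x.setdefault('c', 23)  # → 23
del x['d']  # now {'z': 45, 'b': 93, 'c': 23}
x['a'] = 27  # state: {'z': 45, 'b': 93, 'c': 23, 'a': 27}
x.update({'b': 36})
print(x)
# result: {'z': 45, 'b': 36, 'c': 23, 'a': 27}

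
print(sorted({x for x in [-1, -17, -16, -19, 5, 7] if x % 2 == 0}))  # [-16]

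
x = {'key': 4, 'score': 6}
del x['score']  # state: {'key': 4}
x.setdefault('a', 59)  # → 59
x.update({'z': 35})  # {'key': 4, 'a': 59, 'z': 35}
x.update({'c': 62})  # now {'key': 4, 'a': 59, 'z': 35, 'c': 62}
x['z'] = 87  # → {'key': 4, 'a': 59, 'z': 87, 'c': 62}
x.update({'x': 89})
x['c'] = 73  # {'key': 4, 'a': 59, 'z': 87, 'c': 73, 'x': 89}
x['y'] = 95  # {'key': 4, 'a': 59, 'z': 87, 'c': 73, 'x': 89, 'y': 95}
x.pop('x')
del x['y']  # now {'key': 4, 'a': 59, 'z': 87, 'c': 73}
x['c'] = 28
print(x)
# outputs {'key': 4, 'a': 59, 'z': 87, 'c': 28}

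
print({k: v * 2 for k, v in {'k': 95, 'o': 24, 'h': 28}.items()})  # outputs {'k': 190, 'o': 48, 'h': 56}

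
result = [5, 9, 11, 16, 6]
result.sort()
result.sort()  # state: [5, 6, 9, 11, 16]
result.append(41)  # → [5, 6, 9, 11, 16, 41]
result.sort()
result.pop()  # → 41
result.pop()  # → 16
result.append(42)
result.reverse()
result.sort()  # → [5, 6, 9, 11, 42]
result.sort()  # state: [5, 6, 9, 11, 42]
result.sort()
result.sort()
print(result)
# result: [5, 6, 9, 11, 42]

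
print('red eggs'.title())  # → Red Eggs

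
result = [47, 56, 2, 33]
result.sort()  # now [2, 33, 47, 56]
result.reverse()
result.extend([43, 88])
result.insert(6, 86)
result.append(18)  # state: [56, 47, 33, 2, 43, 88, 86, 18]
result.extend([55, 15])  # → [56, 47, 33, 2, 43, 88, 86, 18, 55, 15]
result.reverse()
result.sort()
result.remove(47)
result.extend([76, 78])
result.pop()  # 78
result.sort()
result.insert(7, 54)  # [2, 15, 18, 33, 43, 55, 56, 54, 76, 86, 88]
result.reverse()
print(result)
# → [88, 86, 76, 54, 56, 55, 43, 33, 18, 15, 2]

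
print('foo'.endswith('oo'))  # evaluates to True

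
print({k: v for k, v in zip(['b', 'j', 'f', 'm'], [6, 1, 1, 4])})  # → {'b': 6, 'j': 1, 'f': 1, 'm': 4}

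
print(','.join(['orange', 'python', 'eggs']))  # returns orange,python,eggs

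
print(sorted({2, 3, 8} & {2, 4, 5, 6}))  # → [2]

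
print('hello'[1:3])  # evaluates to el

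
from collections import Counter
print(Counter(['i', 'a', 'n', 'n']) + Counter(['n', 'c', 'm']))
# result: Counter({'n': 3, 'i': 1, 'a': 1, 'c': 1, 'm': 1})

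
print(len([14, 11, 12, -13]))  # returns 4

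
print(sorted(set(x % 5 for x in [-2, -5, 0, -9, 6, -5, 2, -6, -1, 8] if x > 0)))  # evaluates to [1, 2, 3]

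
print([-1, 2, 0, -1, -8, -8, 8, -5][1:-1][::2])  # [2, -1, -8]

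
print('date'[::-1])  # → etad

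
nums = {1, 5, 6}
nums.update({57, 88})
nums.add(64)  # {1, 5, 6, 57, 64, 88}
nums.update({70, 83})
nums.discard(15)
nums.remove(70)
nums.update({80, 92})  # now {1, 5, 6, 57, 64, 80, 83, 88, 92}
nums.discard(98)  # {1, 5, 6, 57, 64, 80, 83, 88, 92}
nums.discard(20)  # {1, 5, 6, 57, 64, 80, 83, 88, 92}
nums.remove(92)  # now {1, 5, 6, 57, 64, 80, 83, 88}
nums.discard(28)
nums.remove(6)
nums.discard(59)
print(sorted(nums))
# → [1, 5, 57, 64, 80, 83, 88]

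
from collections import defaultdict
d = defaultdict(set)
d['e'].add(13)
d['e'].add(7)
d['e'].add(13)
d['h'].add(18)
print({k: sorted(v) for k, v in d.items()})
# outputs {'e': [7, 13], 'h': [18]}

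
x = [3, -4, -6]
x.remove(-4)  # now [3, -6]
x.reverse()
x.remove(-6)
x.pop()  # 3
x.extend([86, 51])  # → [86, 51]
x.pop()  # 51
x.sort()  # [86]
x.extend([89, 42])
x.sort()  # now [42, 86, 89]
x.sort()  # [42, 86, 89]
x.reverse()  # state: [89, 86, 42]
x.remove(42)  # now [89, 86]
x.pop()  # 86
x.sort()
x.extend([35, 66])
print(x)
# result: [89, 35, 66]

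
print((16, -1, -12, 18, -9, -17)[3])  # 18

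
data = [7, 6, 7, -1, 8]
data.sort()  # [-1, 6, 7, 7, 8]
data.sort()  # [-1, 6, 7, 7, 8]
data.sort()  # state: [-1, 6, 7, 7, 8]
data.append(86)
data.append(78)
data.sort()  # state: [-1, 6, 7, 7, 8, 78, 86]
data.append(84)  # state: [-1, 6, 7, 7, 8, 78, 86, 84]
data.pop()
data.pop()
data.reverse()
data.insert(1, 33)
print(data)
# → [78, 33, 8, 7, 7, 6, -1]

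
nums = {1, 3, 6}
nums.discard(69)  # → {1, 3, 6}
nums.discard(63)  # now {1, 3, 6}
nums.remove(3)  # {1, 6}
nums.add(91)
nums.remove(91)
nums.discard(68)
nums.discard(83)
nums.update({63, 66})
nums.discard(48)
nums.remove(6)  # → {1, 63, 66}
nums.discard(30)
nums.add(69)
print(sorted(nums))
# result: [1, 63, 66, 69]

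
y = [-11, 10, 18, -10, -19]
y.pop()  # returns -19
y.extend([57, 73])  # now [-11, 10, 18, -10, 57, 73]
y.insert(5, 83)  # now [-11, 10, 18, -10, 57, 83, 73]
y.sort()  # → [-11, -10, 10, 18, 57, 73, 83]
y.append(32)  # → [-11, -10, 10, 18, 57, 73, 83, 32]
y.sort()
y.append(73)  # [-11, -10, 10, 18, 32, 57, 73, 83, 73]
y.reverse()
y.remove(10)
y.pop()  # -11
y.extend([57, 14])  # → [73, 83, 73, 57, 32, 18, -10, 57, 14]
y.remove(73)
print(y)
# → [83, 73, 57, 32, 18, -10, 57, 14]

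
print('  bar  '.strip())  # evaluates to bar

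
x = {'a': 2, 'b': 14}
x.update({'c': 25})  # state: {'a': 2, 'b': 14, 'c': 25}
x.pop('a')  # 2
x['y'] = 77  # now {'b': 14, 'c': 25, 'y': 77}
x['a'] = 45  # {'b': 14, 'c': 25, 'y': 77, 'a': 45}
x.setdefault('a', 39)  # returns 45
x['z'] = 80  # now {'b': 14, 'c': 25, 'y': 77, 'a': 45, 'z': 80}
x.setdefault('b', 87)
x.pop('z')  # 80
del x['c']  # {'b': 14, 'y': 77, 'a': 45}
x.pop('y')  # 77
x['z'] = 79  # {'b': 14, 'a': 45, 'z': 79}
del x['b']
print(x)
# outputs {'a': 45, 'z': 79}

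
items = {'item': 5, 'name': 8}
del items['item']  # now {'name': 8}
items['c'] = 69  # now {'name': 8, 'c': 69}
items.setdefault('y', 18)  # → 18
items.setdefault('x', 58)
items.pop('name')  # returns 8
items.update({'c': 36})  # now {'c': 36, 'y': 18, 'x': 58}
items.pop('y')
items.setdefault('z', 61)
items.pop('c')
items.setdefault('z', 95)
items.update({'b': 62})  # {'x': 58, 'z': 61, 'b': 62}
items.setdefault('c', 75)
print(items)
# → {'x': 58, 'z': 61, 'b': 62, 'c': 75}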